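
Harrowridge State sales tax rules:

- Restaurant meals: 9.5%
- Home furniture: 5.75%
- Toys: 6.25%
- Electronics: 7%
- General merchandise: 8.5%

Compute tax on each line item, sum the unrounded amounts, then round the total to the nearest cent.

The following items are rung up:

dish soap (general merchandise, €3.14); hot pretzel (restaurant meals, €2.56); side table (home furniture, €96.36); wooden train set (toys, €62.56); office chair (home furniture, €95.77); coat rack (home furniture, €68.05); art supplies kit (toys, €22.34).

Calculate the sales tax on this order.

€20.78

Dish soap €3.14: general merchandise → 8.5% → €0.2669
Hot pretzel €2.56: restaurant meals → 9.5% → €0.2432
Side table €96.36: home furniture → 5.75% → €5.5407
Wooden train set €62.56: toys → 6.25% → €3.91
Office chair €95.77: home furniture → 5.75% → €5.506775
Coat rack €68.05: home furniture → 5.75% → €3.912875
Art supplies kit €22.34: toys → 6.25% → €1.39625
Unrounded tax sum = €20.7767 → €20.78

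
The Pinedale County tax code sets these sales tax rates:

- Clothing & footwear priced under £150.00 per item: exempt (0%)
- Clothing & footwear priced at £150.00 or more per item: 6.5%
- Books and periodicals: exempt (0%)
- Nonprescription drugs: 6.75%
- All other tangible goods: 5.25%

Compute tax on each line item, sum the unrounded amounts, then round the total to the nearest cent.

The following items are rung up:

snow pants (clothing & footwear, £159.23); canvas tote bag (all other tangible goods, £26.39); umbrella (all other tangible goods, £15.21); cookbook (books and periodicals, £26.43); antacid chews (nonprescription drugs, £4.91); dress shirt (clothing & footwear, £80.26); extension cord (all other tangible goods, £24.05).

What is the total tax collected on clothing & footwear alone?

Snow pants £159.23: clothing & footwear, £150.00 or more → 6.5% → £10.34995
Dress shirt £80.26: clothing & footwear, under £150.00 → 0% → £0.00
Tax on clothing & footwear: unrounded sum = £10.34995 → £10.35

£10.35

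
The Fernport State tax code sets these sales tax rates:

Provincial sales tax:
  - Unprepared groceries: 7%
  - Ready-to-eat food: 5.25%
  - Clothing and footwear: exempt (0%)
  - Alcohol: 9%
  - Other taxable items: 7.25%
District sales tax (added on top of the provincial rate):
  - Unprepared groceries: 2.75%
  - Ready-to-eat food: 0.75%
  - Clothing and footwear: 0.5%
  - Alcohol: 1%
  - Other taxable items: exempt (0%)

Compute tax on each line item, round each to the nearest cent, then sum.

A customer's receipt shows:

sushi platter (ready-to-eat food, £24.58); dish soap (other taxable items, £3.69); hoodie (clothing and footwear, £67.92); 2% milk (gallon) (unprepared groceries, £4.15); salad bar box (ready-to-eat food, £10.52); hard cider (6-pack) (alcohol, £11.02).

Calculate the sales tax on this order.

£4.21

Sushi platter £24.58: ready-to-eat food → 5.25% + 0.75% district = 6% → £1.47
Dish soap £3.69: other taxable items → 7.25% + 0% district = 7.25% → £0.27
Hoodie £67.92: clothing and footwear → 0% + 0.5% district = 0.5% → £0.34
2% milk (gallon) £4.15: unprepared groceries → 7% + 2.75% district = 9.75% → £0.40
Salad bar box £10.52: ready-to-eat food → 5.25% + 0.75% district = 6% → £0.63
Hard cider (6-pack) £11.02: alcohol → 9% + 1% district = 10% → £1.10
Total tax = £1.47 + £0.27 + £0.34 + £0.40 + £0.63 + £1.10 = £4.21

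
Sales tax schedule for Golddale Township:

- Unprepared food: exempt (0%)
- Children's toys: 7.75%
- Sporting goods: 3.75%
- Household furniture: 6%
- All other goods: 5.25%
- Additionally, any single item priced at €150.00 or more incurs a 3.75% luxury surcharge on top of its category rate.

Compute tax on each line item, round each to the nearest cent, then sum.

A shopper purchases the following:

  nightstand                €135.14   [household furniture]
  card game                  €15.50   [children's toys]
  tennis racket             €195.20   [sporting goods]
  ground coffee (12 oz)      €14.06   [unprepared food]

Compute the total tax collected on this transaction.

Nightstand €135.14: household furniture → 6% → €8.11
Card game €15.50: children's toys → 7.75% → €1.20
Tennis racket €195.20: sporting goods → 3.75% + 3.75% surcharge = 7.5% → €14.64
Ground coffee (12 oz) €14.06: unprepared food → 0% → €0.00
Total tax = €8.11 + €1.20 + €14.64 = €23.95

€23.95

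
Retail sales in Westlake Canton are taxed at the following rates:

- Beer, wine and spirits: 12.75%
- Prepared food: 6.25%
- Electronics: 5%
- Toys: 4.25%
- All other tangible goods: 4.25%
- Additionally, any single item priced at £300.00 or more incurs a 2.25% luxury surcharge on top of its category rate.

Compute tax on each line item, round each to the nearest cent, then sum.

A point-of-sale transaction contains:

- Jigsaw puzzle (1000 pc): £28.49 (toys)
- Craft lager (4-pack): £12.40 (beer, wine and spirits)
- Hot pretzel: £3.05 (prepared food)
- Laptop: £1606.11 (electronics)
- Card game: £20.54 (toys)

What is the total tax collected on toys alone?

Jigsaw puzzle (1000 pc) £28.49: toys → 4.25% → £1.21
Card game £20.54: toys → 4.25% → £0.87
Tax on toys = £1.21 + £0.87 = £2.08

£2.08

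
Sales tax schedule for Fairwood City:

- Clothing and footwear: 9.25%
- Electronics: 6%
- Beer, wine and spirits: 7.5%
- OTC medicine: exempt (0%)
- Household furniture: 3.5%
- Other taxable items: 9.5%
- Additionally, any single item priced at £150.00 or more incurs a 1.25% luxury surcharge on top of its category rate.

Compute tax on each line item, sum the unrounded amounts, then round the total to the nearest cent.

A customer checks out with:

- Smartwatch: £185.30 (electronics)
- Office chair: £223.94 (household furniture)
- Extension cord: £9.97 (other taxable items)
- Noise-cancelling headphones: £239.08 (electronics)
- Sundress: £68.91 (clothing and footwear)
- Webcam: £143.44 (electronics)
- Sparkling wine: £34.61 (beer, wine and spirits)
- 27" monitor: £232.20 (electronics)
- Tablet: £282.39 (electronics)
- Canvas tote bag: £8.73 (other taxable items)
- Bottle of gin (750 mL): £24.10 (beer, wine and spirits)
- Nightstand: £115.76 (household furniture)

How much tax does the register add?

Smartwatch £185.30: electronics → 6% + 1.25% surcharge = 7.25% → £13.43425
Office chair £223.94: household furniture → 3.5% + 1.25% surcharge = 4.75% → £10.63715
Extension cord £9.97: other taxable items → 9.5% → £0.94715
Noise-cancelling headphones £239.08: electronics → 6% + 1.25% surcharge = 7.25% → £17.3333
Sundress £68.91: clothing and footwear → 9.25% → £6.374175
Webcam £143.44: electronics → 6% → £8.6064
Sparkling wine £34.61: beer, wine and spirits → 7.5% → £2.59575
27" monitor £232.20: electronics → 6% + 1.25% surcharge = 7.25% → £16.8345
Tablet £282.39: electronics → 6% + 1.25% surcharge = 7.25% → £20.473275
Canvas tote bag £8.73: other taxable items → 9.5% → £0.82935
Bottle of gin (750 mL) £24.10: beer, wine and spirits → 7.5% → £1.8075
Nightstand £115.76: household furniture → 3.5% → £4.0516
Unrounded tax sum = £103.9244 → £103.92

£103.92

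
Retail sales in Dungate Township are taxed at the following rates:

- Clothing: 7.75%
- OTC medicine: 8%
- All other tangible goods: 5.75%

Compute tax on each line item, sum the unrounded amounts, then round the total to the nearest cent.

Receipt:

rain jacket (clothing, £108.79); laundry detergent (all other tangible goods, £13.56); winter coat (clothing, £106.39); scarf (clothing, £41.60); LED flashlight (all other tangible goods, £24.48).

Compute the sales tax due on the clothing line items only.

Rain jacket £108.79: clothing → 7.75% → £8.431225
Winter coat £106.39: clothing → 7.75% → £8.245225
Scarf £41.60: clothing → 7.75% → £3.224
Tax on clothing: unrounded sum = £19.90045 → £19.90

£19.90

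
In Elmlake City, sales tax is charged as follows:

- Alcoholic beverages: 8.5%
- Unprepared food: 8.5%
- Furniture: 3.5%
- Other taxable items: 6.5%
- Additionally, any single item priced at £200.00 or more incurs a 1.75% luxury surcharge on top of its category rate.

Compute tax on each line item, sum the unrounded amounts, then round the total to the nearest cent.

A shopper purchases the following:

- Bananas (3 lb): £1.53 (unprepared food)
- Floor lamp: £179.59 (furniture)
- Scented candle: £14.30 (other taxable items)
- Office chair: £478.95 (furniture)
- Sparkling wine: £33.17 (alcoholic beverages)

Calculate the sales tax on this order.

Bananas (3 lb) £1.53: unprepared food → 8.5% → £0.13005
Floor lamp £179.59: furniture → 3.5% → £6.28565
Scented candle £14.30: other taxable items → 6.5% → £0.9295
Office chair £478.95: furniture → 3.5% + 1.75% surcharge = 5.25% → £25.144875
Sparkling wine £33.17: alcoholic beverages → 8.5% → £2.81945
Unrounded tax sum = £35.309525 → £35.31

£35.31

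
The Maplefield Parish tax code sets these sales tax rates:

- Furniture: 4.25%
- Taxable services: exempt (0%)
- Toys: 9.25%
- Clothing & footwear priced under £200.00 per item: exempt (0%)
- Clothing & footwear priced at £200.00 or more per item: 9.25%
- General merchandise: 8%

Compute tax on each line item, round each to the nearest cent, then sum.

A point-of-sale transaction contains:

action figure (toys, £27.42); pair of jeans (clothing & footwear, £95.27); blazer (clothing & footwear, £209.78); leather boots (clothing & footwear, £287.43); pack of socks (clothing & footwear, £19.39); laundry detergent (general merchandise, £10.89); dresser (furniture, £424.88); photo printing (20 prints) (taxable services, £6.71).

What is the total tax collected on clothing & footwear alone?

Pair of jeans £95.27: clothing & footwear, under £200.00 → 0% → £0.00
Blazer £209.78: clothing & footwear, £200.00 or more → 9.25% → £19.40
Leather boots £287.43: clothing & footwear, £200.00 or more → 9.25% → £26.59
Pack of socks £19.39: clothing & footwear, under £200.00 → 0% → £0.00
Tax on clothing & footwear = £0.00 + £19.40 + £26.59 + £0.00 = £45.99

£45.99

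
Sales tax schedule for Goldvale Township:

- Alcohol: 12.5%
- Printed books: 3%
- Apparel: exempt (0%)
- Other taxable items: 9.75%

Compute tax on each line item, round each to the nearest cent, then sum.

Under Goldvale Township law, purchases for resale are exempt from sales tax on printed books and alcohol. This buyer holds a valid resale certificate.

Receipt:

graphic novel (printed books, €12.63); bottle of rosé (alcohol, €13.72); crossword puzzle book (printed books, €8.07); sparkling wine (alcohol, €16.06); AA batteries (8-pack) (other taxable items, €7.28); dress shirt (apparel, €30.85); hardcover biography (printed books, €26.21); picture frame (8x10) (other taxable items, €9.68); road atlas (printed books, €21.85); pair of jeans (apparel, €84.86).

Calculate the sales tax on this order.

€1.65

Graphic novel €12.63: printed books, buyer-exempt → 0% → €0.00
Bottle of rosé €13.72: alcohol, buyer-exempt → 0% → €0.00
Crossword puzzle book €8.07: printed books, buyer-exempt → 0% → €0.00
Sparkling wine €16.06: alcohol, buyer-exempt → 0% → €0.00
AA batteries (8-pack) €7.28: other taxable items → 9.75% → €0.71
Dress shirt €30.85: apparel → 0% → €0.00
Hardcover biography €26.21: printed books, buyer-exempt → 0% → €0.00
Picture frame (8x10) €9.68: other taxable items → 9.75% → €0.94
Road atlas €21.85: printed books, buyer-exempt → 0% → €0.00
Pair of jeans €84.86: apparel → 0% → €0.00
Total tax = €0.71 + €0.94 = €1.65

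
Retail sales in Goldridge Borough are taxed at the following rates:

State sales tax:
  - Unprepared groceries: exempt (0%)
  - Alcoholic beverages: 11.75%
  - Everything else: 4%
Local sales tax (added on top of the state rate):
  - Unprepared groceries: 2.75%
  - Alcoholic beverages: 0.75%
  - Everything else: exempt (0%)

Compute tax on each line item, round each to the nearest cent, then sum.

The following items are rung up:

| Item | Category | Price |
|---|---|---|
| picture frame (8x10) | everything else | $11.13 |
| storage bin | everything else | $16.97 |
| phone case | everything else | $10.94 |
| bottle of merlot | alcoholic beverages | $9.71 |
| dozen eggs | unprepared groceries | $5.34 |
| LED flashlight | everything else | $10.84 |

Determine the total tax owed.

Picture frame (8x10) $11.13: everything else → 4% + 0% local = 4% → $0.45
Storage bin $16.97: everything else → 4% + 0% local = 4% → $0.68
Phone case $10.94: everything else → 4% + 0% local = 4% → $0.44
Bottle of merlot $9.71: alcoholic beverages → 11.75% + 0.75% local = 12.5% → $1.21
Dozen eggs $5.34: unprepared groceries → 0% + 2.75% local = 2.75% → $0.15
LED flashlight $10.84: everything else → 4% + 0% local = 4% → $0.43
Total tax = $0.45 + $0.68 + $0.44 + $1.21 + $0.15 + $0.43 = $3.36

$3.36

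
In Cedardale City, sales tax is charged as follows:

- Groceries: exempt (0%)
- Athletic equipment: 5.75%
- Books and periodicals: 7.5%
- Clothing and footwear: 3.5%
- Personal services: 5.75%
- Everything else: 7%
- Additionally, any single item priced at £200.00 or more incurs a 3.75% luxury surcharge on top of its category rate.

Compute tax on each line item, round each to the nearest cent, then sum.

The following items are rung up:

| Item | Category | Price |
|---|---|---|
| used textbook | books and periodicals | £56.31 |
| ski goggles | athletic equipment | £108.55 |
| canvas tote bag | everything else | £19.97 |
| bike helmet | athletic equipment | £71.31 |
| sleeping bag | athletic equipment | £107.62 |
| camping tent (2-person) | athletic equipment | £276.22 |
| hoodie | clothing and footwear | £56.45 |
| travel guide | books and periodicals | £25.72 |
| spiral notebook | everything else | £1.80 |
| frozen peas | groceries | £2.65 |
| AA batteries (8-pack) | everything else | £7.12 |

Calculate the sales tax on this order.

£52.93

Used textbook £56.31: books and periodicals → 7.5% → £4.22
Ski goggles £108.55: athletic equipment → 5.75% → £6.24
Canvas tote bag £19.97: everything else → 7% → £1.40
Bike helmet £71.31: athletic equipment → 5.75% → £4.10
Sleeping bag £107.62: athletic equipment → 5.75% → £6.19
Camping tent (2-person) £276.22: athletic equipment → 5.75% + 3.75% surcharge = 9.5% → £26.24
Hoodie £56.45: clothing and footwear → 3.5% → £1.98
Travel guide £25.72: books and periodicals → 7.5% → £1.93
Spiral notebook £1.80: everything else → 7% → £0.13
Frozen peas £2.65: groceries → 0% → £0.00
AA batteries (8-pack) £7.12: everything else → 7% → £0.50
Total tax = £4.22 + £6.24 + £1.40 + £4.10 + £6.19 + £26.24 + £1.98 + £1.93 + £0.13 + £0.50 = £52.93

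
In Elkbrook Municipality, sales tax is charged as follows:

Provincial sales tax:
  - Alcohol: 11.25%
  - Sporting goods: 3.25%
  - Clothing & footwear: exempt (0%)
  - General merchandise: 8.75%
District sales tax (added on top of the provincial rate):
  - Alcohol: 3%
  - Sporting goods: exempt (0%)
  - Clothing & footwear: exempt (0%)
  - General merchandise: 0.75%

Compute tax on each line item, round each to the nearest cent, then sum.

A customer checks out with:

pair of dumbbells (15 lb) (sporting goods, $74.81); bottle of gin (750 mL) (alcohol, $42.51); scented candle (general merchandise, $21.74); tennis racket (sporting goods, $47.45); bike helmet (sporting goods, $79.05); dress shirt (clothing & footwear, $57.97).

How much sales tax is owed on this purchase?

Pair of dumbbells (15 lb) $74.81: sporting goods → 3.25% + 0% district = 3.25% → $2.43
Bottle of gin (750 mL) $42.51: alcohol → 11.25% + 3% district = 14.25% → $6.06
Scented candle $21.74: general merchandise → 8.75% + 0.75% district = 9.5% → $2.07
Tennis racket $47.45: sporting goods → 3.25% + 0% district = 3.25% → $1.54
Bike helmet $79.05: sporting goods → 3.25% + 0% district = 3.25% → $2.57
Dress shirt $57.97: clothing & footwear → 0% + 0% district = 0% → $0.00
Total tax = $2.43 + $6.06 + $2.07 + $1.54 + $2.57 = $14.67

$14.67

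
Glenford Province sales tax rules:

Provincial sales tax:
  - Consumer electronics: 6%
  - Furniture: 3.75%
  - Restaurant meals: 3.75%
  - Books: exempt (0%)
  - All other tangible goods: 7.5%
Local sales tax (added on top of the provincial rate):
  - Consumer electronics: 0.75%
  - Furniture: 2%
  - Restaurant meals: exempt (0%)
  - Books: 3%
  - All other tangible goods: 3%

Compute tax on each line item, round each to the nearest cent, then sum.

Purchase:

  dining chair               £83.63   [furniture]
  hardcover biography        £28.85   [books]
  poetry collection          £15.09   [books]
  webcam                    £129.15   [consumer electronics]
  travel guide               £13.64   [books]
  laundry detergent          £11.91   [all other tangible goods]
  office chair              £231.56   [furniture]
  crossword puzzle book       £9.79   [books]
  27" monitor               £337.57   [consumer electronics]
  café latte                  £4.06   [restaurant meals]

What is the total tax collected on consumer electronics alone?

Webcam £129.15: consumer electronics → 6% + 0.75% local = 6.75% → £8.72
27" monitor £337.57: consumer electronics → 6% + 0.75% local = 6.75% → £22.79
Tax on consumer electronics = £8.72 + £22.79 = £31.51

£31.51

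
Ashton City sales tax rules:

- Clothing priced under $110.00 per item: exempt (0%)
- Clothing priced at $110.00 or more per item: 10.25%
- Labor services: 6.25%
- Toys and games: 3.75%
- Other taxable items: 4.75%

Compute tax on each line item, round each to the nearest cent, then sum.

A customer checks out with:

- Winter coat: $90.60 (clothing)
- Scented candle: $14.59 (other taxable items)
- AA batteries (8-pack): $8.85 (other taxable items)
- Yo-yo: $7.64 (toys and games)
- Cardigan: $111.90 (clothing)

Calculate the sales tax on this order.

$12.87

Winter coat $90.60: clothing, under $110.00 → 0% → $0.00
Scented candle $14.59: other taxable items → 4.75% → $0.69
AA batteries (8-pack) $8.85: other taxable items → 4.75% → $0.42
Yo-yo $7.64: toys and games → 3.75% → $0.29
Cardigan $111.90: clothing, $110.00 or more → 10.25% → $11.47
Total tax = $0.69 + $0.42 + $0.29 + $11.47 = $12.87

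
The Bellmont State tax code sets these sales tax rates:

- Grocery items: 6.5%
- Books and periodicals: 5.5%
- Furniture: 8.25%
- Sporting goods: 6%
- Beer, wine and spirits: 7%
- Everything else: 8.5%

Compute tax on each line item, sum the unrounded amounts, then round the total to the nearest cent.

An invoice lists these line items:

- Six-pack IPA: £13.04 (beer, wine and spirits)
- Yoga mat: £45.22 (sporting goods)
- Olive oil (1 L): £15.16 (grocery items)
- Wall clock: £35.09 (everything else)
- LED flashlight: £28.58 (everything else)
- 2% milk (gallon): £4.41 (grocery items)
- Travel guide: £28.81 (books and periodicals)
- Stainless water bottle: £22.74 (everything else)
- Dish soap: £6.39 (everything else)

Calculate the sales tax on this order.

£14.37

Six-pack IPA £13.04: beer, wine and spirits → 7% → £0.9128
Yoga mat £45.22: sporting goods → 6% → £2.7132
Olive oil (1 L) £15.16: grocery items → 6.5% → £0.9854
Wall clock £35.09: everything else → 8.5% → £2.98265
LED flashlight £28.58: everything else → 8.5% → £2.4293
2% milk (gallon) £4.41: grocery items → 6.5% → £0.28665
Travel guide £28.81: books and periodicals → 5.5% → £1.58455
Stainless water bottle £22.74: everything else → 8.5% → £1.9329
Dish soap £6.39: everything else → 8.5% → £0.54315
Unrounded tax sum = £14.3706 → £14.37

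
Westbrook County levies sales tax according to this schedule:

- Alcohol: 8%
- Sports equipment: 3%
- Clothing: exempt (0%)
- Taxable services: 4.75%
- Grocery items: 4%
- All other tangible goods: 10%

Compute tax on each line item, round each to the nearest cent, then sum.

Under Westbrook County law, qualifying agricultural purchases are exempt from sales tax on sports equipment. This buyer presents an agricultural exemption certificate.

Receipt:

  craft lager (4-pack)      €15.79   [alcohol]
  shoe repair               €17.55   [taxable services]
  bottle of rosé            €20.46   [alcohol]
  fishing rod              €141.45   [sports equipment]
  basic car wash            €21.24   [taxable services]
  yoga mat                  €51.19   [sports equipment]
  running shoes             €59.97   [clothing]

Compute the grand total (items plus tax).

Craft lager (4-pack) €15.79: alcohol → 8% → €1.26
Shoe repair €17.55: taxable services → 4.75% → €0.83
Bottle of rosé €20.46: alcohol → 8% → €1.64
Fishing rod €141.45: sports equipment, buyer-exempt → 0% → €0.00
Basic car wash €21.24: taxable services → 4.75% → €1.01
Yoga mat €51.19: sports equipment, buyer-exempt → 0% → €0.00
Running shoes €59.97: clothing → 0% → €0.00
Subtotal = €327.65; tax = €4.74; total due = €332.39

€332.39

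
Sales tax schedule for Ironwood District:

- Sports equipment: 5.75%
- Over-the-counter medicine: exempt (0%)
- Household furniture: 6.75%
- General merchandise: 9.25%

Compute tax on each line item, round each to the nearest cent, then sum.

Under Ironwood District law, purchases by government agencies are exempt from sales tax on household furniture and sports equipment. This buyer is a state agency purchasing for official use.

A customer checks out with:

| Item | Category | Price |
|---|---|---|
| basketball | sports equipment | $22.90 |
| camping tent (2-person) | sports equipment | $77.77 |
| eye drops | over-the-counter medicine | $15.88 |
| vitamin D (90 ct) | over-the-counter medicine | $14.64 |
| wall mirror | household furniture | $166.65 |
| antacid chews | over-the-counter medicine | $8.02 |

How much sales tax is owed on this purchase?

Basketball $22.90: sports equipment, buyer-exempt → 0% → $0.00
Camping tent (2-person) $77.77: sports equipment, buyer-exempt → 0% → $0.00
Eye drops $15.88: over-the-counter medicine → 0% → $0.00
Vitamin D (90 ct) $14.64: over-the-counter medicine → 0% → $0.00
Wall mirror $166.65: household furniture, buyer-exempt → 0% → $0.00
Antacid chews $8.02: over-the-counter medicine → 0% → $0.00
Total tax = $0.00

$0.00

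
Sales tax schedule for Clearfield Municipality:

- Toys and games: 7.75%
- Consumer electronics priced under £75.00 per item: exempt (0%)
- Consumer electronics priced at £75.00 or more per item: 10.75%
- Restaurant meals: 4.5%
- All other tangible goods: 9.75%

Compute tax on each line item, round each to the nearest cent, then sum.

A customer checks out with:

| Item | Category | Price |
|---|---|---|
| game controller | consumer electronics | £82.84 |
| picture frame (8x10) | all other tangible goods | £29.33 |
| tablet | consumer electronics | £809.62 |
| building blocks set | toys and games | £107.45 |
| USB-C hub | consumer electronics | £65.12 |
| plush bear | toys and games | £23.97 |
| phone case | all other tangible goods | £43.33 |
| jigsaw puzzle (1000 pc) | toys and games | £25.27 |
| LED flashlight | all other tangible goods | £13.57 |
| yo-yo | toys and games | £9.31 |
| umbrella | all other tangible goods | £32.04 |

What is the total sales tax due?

Game controller £82.84: consumer electronics, £75.00 or more → 10.75% → £8.91
Picture frame (8x10) £29.33: all other tangible goods → 9.75% → £2.86
Tablet £809.62: consumer electronics, £75.00 or more → 10.75% → £87.03
Building blocks set £107.45: toys and games → 7.75% → £8.33
USB-C hub £65.12: consumer electronics, under £75.00 → 0% → £0.00
Plush bear £23.97: toys and games → 7.75% → £1.86
Phone case £43.33: all other tangible goods → 9.75% → £4.22
Jigsaw puzzle (1000 pc) £25.27: toys and games → 7.75% → £1.96
LED flashlight £13.57: all other tangible goods → 9.75% → £1.32
Yo-yo £9.31: toys and games → 7.75% → £0.72
Umbrella £32.04: all other tangible goods → 9.75% → £3.12
Total tax = £8.91 + £2.86 + £87.03 + £8.33 + £1.86 + £4.22 + £1.96 + £1.32 + £0.72 + £3.12 = £120.33

£120.33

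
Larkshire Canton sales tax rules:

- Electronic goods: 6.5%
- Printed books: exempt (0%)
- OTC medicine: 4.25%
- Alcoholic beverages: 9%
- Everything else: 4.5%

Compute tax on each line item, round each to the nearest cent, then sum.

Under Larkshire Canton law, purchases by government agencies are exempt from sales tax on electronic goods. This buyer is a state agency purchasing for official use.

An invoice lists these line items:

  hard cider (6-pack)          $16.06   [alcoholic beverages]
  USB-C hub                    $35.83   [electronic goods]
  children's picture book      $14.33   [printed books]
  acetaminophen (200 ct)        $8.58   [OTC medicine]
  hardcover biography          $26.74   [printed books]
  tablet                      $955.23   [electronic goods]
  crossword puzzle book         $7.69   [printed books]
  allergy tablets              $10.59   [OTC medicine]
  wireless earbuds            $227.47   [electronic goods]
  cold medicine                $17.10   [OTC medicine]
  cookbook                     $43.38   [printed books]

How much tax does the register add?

Hard cider (6-pack) $16.06: alcoholic beverages → 9% → $1.45
USB-C hub $35.83: electronic goods, buyer-exempt → 0% → $0.00
Children's picture book $14.33: printed books → 0% → $0.00
Acetaminophen (200 ct) $8.58: OTC medicine → 4.25% → $0.36
Hardcover biography $26.74: printed books → 0% → $0.00
Tablet $955.23: electronic goods, buyer-exempt → 0% → $0.00
Crossword puzzle book $7.69: printed books → 0% → $0.00
Allergy tablets $10.59: OTC medicine → 4.25% → $0.45
Wireless earbuds $227.47: electronic goods, buyer-exempt → 0% → $0.00
Cold medicine $17.10: OTC medicine → 4.25% → $0.73
Cookbook $43.38: printed books → 0% → $0.00
Total tax = $1.45 + $0.36 + $0.45 + $0.73 = $2.99

$2.99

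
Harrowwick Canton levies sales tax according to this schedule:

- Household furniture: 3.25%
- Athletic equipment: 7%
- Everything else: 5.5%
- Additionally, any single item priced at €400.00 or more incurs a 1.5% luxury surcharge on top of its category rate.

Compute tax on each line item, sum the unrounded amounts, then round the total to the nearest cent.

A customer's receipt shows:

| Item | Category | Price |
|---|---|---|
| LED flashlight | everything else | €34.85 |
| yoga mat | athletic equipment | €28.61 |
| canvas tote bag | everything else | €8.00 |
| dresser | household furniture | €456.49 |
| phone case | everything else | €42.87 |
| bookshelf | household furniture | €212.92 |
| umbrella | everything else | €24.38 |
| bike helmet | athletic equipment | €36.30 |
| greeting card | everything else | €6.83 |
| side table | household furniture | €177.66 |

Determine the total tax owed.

LED flashlight €34.85: everything else → 5.5% → €1.91675
Yoga mat €28.61: athletic equipment → 7% → €2.0027
Canvas tote bag €8.00: everything else → 5.5% → €0.44
Dresser €456.49: household furniture → 3.25% + 1.5% surcharge = 4.75% → €21.683275
Phone case €42.87: everything else → 5.5% → €2.35785
Bookshelf €212.92: household furniture → 3.25% → €6.9199
Umbrella €24.38: everything else → 5.5% → €1.3409
Bike helmet €36.30: athletic equipment → 7% → €2.541
Greeting card €6.83: everything else → 5.5% → €0.37565
Side table €177.66: household furniture → 3.25% → €5.77395
Unrounded tax sum = €45.351975 → €45.35

€45.35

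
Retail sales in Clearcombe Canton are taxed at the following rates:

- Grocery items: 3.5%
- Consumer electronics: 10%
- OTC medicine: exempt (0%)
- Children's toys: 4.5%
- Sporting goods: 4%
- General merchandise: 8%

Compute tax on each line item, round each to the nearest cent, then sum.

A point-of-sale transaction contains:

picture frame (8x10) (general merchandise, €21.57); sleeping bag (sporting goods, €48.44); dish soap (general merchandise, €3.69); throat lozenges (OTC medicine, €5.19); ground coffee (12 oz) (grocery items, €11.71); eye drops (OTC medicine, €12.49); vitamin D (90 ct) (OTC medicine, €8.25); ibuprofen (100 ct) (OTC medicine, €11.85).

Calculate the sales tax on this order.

Picture frame (8x10) €21.57: general merchandise → 8% → €1.73
Sleeping bag €48.44: sporting goods → 4% → €1.94
Dish soap €3.69: general merchandise → 8% → €0.30
Throat lozenges €5.19: OTC medicine → 0% → €0.00
Ground coffee (12 oz) €11.71: grocery items → 3.5% → €0.41
Eye drops €12.49: OTC medicine → 0% → €0.00
Vitamin D (90 ct) €8.25: OTC medicine → 0% → €0.00
Ibuprofen (100 ct) €11.85: OTC medicine → 0% → €0.00
Total tax = €1.73 + €1.94 + €0.30 + €0.41 = €4.38

€4.38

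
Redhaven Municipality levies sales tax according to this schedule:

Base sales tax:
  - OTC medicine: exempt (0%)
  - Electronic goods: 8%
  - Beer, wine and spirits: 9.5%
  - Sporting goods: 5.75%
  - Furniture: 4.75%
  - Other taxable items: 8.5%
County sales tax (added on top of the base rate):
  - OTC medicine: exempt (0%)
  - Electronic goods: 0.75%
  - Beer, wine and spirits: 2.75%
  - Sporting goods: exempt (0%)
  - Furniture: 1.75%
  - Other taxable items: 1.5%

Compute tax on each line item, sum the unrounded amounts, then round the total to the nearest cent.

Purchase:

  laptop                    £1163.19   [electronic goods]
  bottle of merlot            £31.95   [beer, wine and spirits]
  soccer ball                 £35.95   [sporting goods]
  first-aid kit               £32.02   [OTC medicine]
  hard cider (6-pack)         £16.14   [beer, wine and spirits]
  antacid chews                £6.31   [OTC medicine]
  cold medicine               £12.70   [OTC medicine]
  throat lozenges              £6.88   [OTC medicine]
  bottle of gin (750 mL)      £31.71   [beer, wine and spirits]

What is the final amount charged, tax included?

Laptop £1163.19: electronic goods → 8% + 0.75% county = 8.75% → £101.779125
Bottle of merlot £31.95: beer, wine and spirits → 9.5% + 2.75% county = 12.25% → £3.913875
Soccer ball £35.95: sporting goods → 5.75% + 0% county = 5.75% → £2.067125
First-aid kit £32.02: OTC medicine → 0% + 0% county = 0% → £0.00
Hard cider (6-pack) £16.14: beer, wine and spirits → 9.5% + 2.75% county = 12.25% → £1.97715
Antacid chews £6.31: OTC medicine → 0% + 0% county = 0% → £0.00
Cold medicine £12.70: OTC medicine → 0% + 0% county = 0% → £0.00
Throat lozenges £6.88: OTC medicine → 0% + 0% county = 0% → £0.00
Bottle of gin (750 mL) £31.71: beer, wine and spirits → 9.5% + 2.75% county = 12.25% → £3.884475
Subtotal = £1336.85; unrounded tax = £113.62175 → £113.62; total due = £1450.47

£1450.47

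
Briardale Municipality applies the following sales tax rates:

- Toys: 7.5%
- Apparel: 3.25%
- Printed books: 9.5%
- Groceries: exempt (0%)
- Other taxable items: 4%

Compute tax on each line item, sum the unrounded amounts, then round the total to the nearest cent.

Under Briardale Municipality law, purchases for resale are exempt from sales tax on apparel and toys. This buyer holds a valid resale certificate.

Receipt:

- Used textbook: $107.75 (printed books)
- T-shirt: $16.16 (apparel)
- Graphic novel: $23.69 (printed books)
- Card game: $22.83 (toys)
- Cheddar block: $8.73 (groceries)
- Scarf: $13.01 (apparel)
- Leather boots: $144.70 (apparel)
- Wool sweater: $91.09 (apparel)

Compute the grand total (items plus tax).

$440.45

Used textbook $107.75: printed books → 9.5% → $10.23625
T-shirt $16.16: apparel, buyer-exempt → 0% → $0.00
Graphic novel $23.69: printed books → 9.5% → $2.25055
Card game $22.83: toys, buyer-exempt → 0% → $0.00
Cheddar block $8.73: groceries → 0% → $0.00
Scarf $13.01: apparel, buyer-exempt → 0% → $0.00
Leather boots $144.70: apparel, buyer-exempt → 0% → $0.00
Wool sweater $91.09: apparel, buyer-exempt → 0% → $0.00
Subtotal = $427.96; unrounded tax = $12.4868 → $12.49; total due = $440.45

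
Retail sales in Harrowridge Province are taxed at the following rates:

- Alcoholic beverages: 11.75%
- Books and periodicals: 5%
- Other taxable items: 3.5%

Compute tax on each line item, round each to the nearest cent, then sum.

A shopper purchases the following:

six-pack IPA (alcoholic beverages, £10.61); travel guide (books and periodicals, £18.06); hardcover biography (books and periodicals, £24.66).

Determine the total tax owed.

Six-pack IPA £10.61: alcoholic beverages → 11.75% → £1.25
Travel guide £18.06: books and periodicals → 5% → £0.90
Hardcover biography £24.66: books and periodicals → 5% → £1.23
Total tax = £1.25 + £0.90 + £1.23 = £3.38

£3.38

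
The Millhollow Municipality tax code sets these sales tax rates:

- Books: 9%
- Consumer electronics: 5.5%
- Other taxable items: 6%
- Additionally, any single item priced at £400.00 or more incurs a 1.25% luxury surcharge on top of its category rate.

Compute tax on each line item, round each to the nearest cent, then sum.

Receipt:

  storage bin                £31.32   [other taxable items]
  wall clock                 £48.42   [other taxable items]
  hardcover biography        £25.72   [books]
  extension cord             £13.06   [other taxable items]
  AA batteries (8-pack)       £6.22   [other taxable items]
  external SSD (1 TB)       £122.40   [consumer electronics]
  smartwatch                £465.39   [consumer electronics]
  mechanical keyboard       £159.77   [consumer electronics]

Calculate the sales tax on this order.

Storage bin £31.32: other taxable items → 6% → £1.88
Wall clock £48.42: other taxable items → 6% → £2.91
Hardcover biography £25.72: books → 9% → £2.31
Extension cord £13.06: other taxable items → 6% → £0.78
AA batteries (8-pack) £6.22: other taxable items → 6% → £0.37
External SSD (1 TB) £122.40: consumer electronics → 5.5% → £6.73
Smartwatch £465.39: consumer electronics → 5.5% + 1.25% surcharge = 6.75% → £31.41
Mechanical keyboard £159.77: consumer electronics → 5.5% → £8.79
Total tax = £1.88 + £2.91 + £2.31 + £0.78 + £0.37 + £6.73 + £31.41 + £8.79 = £55.18

£55.18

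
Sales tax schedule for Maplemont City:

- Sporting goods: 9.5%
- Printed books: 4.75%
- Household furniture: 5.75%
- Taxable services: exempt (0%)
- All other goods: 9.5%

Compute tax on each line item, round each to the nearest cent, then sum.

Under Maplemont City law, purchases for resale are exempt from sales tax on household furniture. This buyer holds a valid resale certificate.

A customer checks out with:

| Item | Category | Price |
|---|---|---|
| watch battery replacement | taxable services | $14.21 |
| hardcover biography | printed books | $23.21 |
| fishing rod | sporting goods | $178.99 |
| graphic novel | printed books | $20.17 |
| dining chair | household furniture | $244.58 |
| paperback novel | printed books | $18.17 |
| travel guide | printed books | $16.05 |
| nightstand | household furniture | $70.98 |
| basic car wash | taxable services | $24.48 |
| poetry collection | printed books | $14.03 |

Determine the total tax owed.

Watch battery replacement $14.21: taxable services → 0% → $0.00
Hardcover biography $23.21: printed books → 4.75% → $1.10
Fishing rod $178.99: sporting goods → 9.5% → $17.00
Graphic novel $20.17: printed books → 4.75% → $0.96
Dining chair $244.58: household furniture, buyer-exempt → 0% → $0.00
Paperback novel $18.17: printed books → 4.75% → $0.86
Travel guide $16.05: printed books → 4.75% → $0.76
Nightstand $70.98: household furniture, buyer-exempt → 0% → $0.00
Basic car wash $24.48: taxable services → 0% → $0.00
Poetry collection $14.03: printed books → 4.75% → $0.67
Total tax = $1.10 + $17.00 + $0.96 + $0.86 + $0.76 + $0.67 = $21.35

$21.35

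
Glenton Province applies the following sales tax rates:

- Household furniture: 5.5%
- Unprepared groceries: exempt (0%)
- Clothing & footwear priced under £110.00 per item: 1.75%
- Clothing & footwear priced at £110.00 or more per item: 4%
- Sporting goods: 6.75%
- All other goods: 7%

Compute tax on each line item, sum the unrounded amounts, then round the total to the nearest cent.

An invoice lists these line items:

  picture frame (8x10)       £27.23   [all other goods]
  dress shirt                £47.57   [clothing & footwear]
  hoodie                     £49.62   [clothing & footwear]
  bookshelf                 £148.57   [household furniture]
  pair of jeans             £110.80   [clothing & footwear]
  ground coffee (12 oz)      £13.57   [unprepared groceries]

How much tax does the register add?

Picture frame (8x10) £27.23: all other goods → 7% → £1.9061
Dress shirt £47.57: clothing & footwear, under £110.00 → 1.75% → £0.832475
Hoodie £49.62: clothing & footwear, under £110.00 → 1.75% → £0.86835
Bookshelf £148.57: household furniture → 5.5% → £8.17135
Pair of jeans £110.80: clothing & footwear, £110.00 or more → 4% → £4.432
Ground coffee (12 oz) £13.57: unprepared groceries → 0% → £0.00
Unrounded tax sum = £16.210275 → £16.21

£16.21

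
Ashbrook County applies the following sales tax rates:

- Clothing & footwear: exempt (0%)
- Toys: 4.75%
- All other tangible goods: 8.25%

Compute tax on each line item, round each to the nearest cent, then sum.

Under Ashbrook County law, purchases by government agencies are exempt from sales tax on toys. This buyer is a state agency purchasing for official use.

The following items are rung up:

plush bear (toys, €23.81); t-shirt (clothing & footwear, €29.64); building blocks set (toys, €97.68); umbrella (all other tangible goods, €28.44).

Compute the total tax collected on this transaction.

€2.35

Plush bear €23.81: toys, buyer-exempt → 0% → €0.00
T-shirt €29.64: clothing & footwear → 0% → €0.00
Building blocks set €97.68: toys, buyer-exempt → 0% → €0.00
Umbrella €28.44: all other tangible goods → 8.25% → €2.35
Total tax = €2.35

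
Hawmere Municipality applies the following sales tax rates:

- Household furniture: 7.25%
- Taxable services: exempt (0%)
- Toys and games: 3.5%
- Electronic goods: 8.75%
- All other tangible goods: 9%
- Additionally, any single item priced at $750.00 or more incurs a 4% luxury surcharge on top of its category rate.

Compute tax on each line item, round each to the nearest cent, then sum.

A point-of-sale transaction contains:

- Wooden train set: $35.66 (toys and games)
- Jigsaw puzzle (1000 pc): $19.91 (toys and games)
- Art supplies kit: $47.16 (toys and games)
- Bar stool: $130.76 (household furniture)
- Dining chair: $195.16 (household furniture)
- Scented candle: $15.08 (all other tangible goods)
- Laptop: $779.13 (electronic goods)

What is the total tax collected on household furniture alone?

$23.63

Bar stool $130.76: household furniture → 7.25% → $9.48
Dining chair $195.16: household furniture → 7.25% → $14.15
Tax on household furniture = $9.48 + $14.15 = $23.63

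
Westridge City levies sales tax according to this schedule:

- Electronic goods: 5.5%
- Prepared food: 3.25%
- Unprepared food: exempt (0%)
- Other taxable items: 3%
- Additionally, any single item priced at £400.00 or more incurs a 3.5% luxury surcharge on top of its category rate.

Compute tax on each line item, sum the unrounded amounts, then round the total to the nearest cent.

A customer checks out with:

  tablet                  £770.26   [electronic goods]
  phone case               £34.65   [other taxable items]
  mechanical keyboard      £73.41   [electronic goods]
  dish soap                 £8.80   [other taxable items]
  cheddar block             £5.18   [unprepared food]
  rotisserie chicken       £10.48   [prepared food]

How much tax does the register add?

£75.01

Tablet £770.26: electronic goods → 5.5% + 3.5% surcharge = 9% → £69.3234
Phone case £34.65: other taxable items → 3% → £1.0395
Mechanical keyboard £73.41: electronic goods → 5.5% → £4.03755
Dish soap £8.80: other taxable items → 3% → £0.264
Cheddar block £5.18: unprepared food → 0% → £0.00
Rotisserie chicken £10.48: prepared food → 3.25% → £0.3406
Unrounded tax sum = £75.00505 → £75.01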